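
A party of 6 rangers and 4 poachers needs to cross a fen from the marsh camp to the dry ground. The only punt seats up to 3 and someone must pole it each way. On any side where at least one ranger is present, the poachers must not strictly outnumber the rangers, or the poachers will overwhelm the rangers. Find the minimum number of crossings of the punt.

Counting alone: each trip to the dry ground takes at most 3 across and each return brings at least 1 back, so after t trips out (and t−1 returns) at most 3t − (t−1) of the 10 are across; that first reaches 10 at t = 5, so at least 9 crossings are needed.
The plan below uses exactly 9 crossings, so it is optimal:
1. 2 poachers → the dry ground.  (the marsh camp: 6R 2P; the dry ground: 0R 2P)
2. 1 poacher ← the marsh camp.  (the marsh camp: 6R 3P; the dry ground: 0R 1P)
3. 3 poachers → the dry ground.  (the marsh camp: 6R 0P; the dry ground: 0R 4P)
4. 1 poacher ← the marsh camp.  (the marsh camp: 6R 1P; the dry ground: 0R 3P)
5. 3 rangers → the dry ground.  (the marsh camp: 3R 1P; the dry ground: 3R 3P)
6. 1 poacher ← the marsh camp.  (the marsh camp: 3R 2P; the dry ground: 3R 2P)
7. 1 ranger and 2 poachers → the dry ground.  (the marsh camp: 2R 0P; the dry ground: 4R 4P)
8. 1 poacher ← the marsh camp.  (the marsh camp: 2R 1P; the dry ground: 4R 3P)
9. 2 rangers and 1 poacher → the dry ground.  (the marsh camp: 0R 0P; the dry ground: 6R 4P)

9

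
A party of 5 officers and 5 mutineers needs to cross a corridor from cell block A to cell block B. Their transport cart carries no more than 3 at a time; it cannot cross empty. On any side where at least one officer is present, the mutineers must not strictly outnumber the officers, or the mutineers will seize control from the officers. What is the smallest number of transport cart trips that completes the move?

11

Counting alone: each trip to cell block B takes at most 3 across and each return brings at least 1 back, so after t trips out (and t−1 returns) at most 3t − (t−1) of the 10 are across; that first reaches 10 at t = 5, so at least 9 crossings are needed.
The safety rule pushes this higher. Following every safe sequence of crossings, the most of the 10 that can be at cell block B as the transport cart arrives there on crossing 9 is 9 — never all 10.
So no plan with fewer than 11 crossings exists, and this one achieves 11:
1. 2 mutineers → cell block B.  (cell block A: 5O 3M; cell block B: 0O 2M)
2. 1 mutineer ← cell block A.  (cell block A: 5O 4M; cell block B: 0O 1M)
3. 3 mutineers → cell block B.  (cell block A: 5O 1M; cell block B: 0O 4M)
4. 1 mutineer ← cell block A.  (cell block A: 5O 2M; cell block B: 0O 3M)
5. 3 officers → cell block B.  (cell block A: 2O 2M; cell block B: 3O 3M)
6. 1 officer and 1 mutineer ← cell block A.  (cell block A: 3O 3M; cell block B: 2O 2M)
7. 3 officers → cell block B.  (cell block A: 0O 3M; cell block B: 5O 2M)
8. 1 mutineer ← cell block A.  (cell block A: 0O 4M; cell block B: 5O 1M)
9. 2 mutineers → cell block B.  (cell block A: 0O 2M; cell block B: 5O 3M)
10. 1 mutineer ← cell block A.  (cell block A: 0O 3M; cell block B: 5O 2M)
11. 3 mutineers → cell block B.  (cell block A: 0O 0M; cell block B: 5O 5M)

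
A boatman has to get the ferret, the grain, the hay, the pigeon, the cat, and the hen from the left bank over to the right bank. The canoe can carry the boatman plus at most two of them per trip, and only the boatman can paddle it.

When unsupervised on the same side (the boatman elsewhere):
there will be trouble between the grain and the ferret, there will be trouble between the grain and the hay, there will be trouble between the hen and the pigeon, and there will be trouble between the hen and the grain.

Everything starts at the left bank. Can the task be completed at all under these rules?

1. Boatman goes to the right bank with the grain and the pigeon.
2. Boatman goes back to the left bank alone.
3. Boatman goes to the right bank with the cat.
4. Boatman goes back to the left bank alone.
5. Boatman goes to the right bank with the ferret and the hay.
6. Boatman goes back to the left bank with the grain.
7. Boatman goes to the right bank with the grain and the hen.

Yes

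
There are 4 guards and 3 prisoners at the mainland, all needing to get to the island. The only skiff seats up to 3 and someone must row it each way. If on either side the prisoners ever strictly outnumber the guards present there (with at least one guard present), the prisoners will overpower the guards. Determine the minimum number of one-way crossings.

5

Counting alone: each trip to the island takes at most 3 across and each return brings at least 1 back, so after t trips out (and t−1 returns) at most 3t − (t−1) of the 7 are across; that first reaches 7 at t = 3, so at least 5 crossings are needed.
The plan below uses exactly 5 crossings, so it is optimal:
1. 3 prisoners → the island.  (the mainland: 4G 0P; the island: 0G 3P)
2. 1 prisoner ← the mainland.  (the mainland: 4G 1P; the island: 0G 2P)
3. 3 guards → the island.  (the mainland: 1G 1P; the island: 3G 2P)
4. 1 guard ← the mainland.  (the mainland: 2G 1P; the island: 2G 2P)
5. 2 guards and 1 prisoner → the island.  (the mainland: 0G 0P; the island: 4G 3P)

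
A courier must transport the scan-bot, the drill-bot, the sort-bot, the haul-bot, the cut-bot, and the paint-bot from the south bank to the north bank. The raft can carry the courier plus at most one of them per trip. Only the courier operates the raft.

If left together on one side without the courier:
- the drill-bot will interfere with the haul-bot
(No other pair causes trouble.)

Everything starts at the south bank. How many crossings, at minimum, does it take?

Counting alone: the courier can take at most 1 across per trip to the north bank, so moving all 6 needs at least 6 loaded trips out, with a return between consecutive ones — at least 11 crossings.
The plan below uses exactly 11 crossings, so it is optimal:
1. Courier goes to the north bank with the drill-bot.
2. Courier goes back to the south bank alone.
3. Courier goes to the north bank with the scan-bot.
4. Courier goes back to the south bank alone.
5. Courier goes to the north bank with the sort-bot.
6. Courier goes back to the south bank alone.
7. Courier goes to the north bank with the cut-bot.
8. Courier goes back to the south bank alone.
9. Courier goes to the north bank with the paint-bot.
10. Courier goes back to the south bank alone.
11. Courier goes to the north bank with the haul-bot.

11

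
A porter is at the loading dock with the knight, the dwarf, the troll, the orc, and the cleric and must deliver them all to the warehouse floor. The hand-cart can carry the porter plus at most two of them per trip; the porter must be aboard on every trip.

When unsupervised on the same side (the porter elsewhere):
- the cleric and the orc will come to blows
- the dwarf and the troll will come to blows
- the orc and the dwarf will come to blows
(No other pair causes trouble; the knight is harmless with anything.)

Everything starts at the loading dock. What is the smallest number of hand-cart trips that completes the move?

Counting alone: the porter can take at most 2 across per trip to the warehouse floor, so moving all 5 needs at least 3 loaded trips out, with a return between consecutive ones — at least 5 crossings.
The plan below uses exactly 5 crossings, so it is optimal:
1. Porter goes to the warehouse floor with the dwarf and the orc.  [the loading dock: the cleric, the knight, the troll | the warehouse floor: the dwarf, the orc]
2. Porter goes back to the loading dock with the dwarf.  [the loading dock: the cleric, the dwarf, the knight, the troll | the warehouse floor: the orc]
3. Porter goes to the warehouse floor with the knight and the troll.  [the loading dock: the cleric, the dwarf | the warehouse floor: the knight, the orc, the troll]
4. Porter goes back to the loading dock alone.  [the loading dock: the cleric, the dwarf | the warehouse floor: the knight, the orc, the troll]
5. Porter goes to the warehouse floor with the cleric and the dwarf.  [the loading dock: — | the warehouse floor: the cleric, the dwarf, the knight, the orc, the troll]

5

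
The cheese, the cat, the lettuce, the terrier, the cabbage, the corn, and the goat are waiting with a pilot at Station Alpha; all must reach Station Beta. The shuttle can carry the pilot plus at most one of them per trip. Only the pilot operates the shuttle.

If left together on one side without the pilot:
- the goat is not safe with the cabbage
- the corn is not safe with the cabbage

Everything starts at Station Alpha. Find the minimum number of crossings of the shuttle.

15

Counting alone: the pilot can take at most 1 across per trip to Station Beta, so moving all 7 needs at least 7 loaded trips out, with a return between consecutive ones — at least 13 crossings.
The safety rule pushes this higher. Following every safe sequence of crossings, the most of the 7 that can be at Station Beta as the shuttle arrives there on crossing 13 is 6 — never all 7.
So no plan with fewer than 15 crossings exists, and this one achieves 15:
1. Pilot goes to Station Beta with the cabbage.
2. Pilot goes back to Station Alpha alone.
3. Pilot goes to Station Beta with the cheese.
4. Pilot goes back to Station Alpha alone.
5. Pilot goes to Station Beta with the cat.
6. Pilot goes back to Station Alpha alone.
7. Pilot goes to Station Beta with the lettuce.
8. Pilot goes back to Station Alpha alone.
9. Pilot goes to Station Beta with the terrier.
10. Pilot goes back to Station Alpha alone.
11. Pilot goes to Station Beta with the corn.
12. Pilot goes back to Station Alpha with the cabbage.
13. Pilot goes to Station Beta with the goat.
14. Pilot goes back to Station Alpha alone.
15. Pilot goes to Station Beta with the cabbage.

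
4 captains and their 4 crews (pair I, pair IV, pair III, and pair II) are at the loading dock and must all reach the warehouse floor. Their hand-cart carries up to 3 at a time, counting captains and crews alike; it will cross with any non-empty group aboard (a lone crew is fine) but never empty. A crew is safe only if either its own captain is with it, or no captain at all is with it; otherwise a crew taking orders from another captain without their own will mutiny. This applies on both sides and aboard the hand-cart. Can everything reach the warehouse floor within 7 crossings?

Counting alone: each trip to the warehouse floor takes at most 3 across and each return brings at least 1 back, so after t trips out (and t−1 returns) at most 3t − (t−1) of the 8 are across; that first reaches 8 at t = 4, so at least 7 crossings are needed.
The safety rule pushes this higher. Following every safe sequence of crossings, the most of the 8 that can be at the warehouse floor as the hand-cart arrives there on crossing 7 is 7 — never all 8.
So the move cannot be finished within 7 crossings. (The shortest complete plan takes 9:)
1. captain I and crew I cross → the warehouse floor.
2. captain I crosses ← the loading dock.
3. captain I, captain IV, and crew IV cross → the warehouse floor.
4. captain I and crew I cross ← the loading dock.
5. captain I, captain II, and captain III cross → the warehouse floor.
6. crew IV crosses ← the loading dock.
7. crew I and crew IV cross → the warehouse floor.
8. crew I crosses ← the loading dock.
9. crew I, crew II, and crew III cross → the warehouse floor.

No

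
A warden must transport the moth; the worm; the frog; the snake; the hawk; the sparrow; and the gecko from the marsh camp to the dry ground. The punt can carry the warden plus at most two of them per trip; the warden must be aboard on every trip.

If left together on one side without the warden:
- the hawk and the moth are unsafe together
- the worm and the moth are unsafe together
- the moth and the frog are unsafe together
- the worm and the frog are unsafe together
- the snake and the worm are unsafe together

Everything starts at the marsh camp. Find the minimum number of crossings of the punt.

Counting alone: the warden can take at most 2 across per trip to the dry ground, so moving all 7 needs at least 4 loaded trips out, with a return between consecutive ones — at least 7 crossings.
The safety rule pushes this higher. Following every safe sequence of crossings, the most of the 7 that can be at the dry ground as the punt arrives there on crossings 7, 9 is 5, 6 respectively — never all 7.
So no plan with fewer than 11 crossings exists, and this one achieves 11:
1. Warden goes to the dry ground with the moth and the worm.  [the marsh camp: the frog, the gecko, the hawk, the snake, the sparrow | the dry ground: the moth, the worm]
2. Warden goes back to the marsh camp with the moth.  [the marsh camp: the frog, the gecko, the hawk, the moth, the snake, the sparrow | the dry ground: the worm]
3. Warden goes to the dry ground with the moth and the snake.  [the marsh camp: the frog, the gecko, the hawk, the sparrow | the dry ground: the moth, the snake, the worm]
4. Warden goes back to the marsh camp with the worm.  [the marsh camp: the frog, the gecko, the hawk, the sparrow, the worm | the dry ground: the moth, the snake]
5. Warden goes to the dry ground with the sparrow and the worm.  [the marsh camp: the frog, the gecko, the hawk | the dry ground: the moth, the snake, the sparrow, the worm]
6. Warden goes back to the marsh camp with the worm.  [the marsh camp: the frog, the gecko, the hawk, the worm | the dry ground: the moth, the snake, the sparrow]
7. Warden goes to the dry ground with the gecko and the worm.  [the marsh camp: the frog, the hawk | the dry ground: the gecko, the moth, the snake, the sparrow, the worm]
8. Warden goes back to the marsh camp with the worm.  [the marsh camp: the frog, the hawk, the worm | the dry ground: the gecko, the moth, the snake, the sparrow]
9. Warden goes to the dry ground with the frog and the hawk.  [the marsh camp: the worm | the dry ground: the frog, the gecko, the hawk, the moth, the snake, the sparrow]
10. Warden goes back to the marsh camp with the moth.  [the marsh camp: the moth, the worm | the dry ground: the frog, the gecko, the hawk, the snake, the sparrow]
11. Warden goes to the dry ground with the moth and the worm.  [the marsh camp: — | the dry ground: the frog, the gecko, the hawk, the moth, the snake, the sparrow, the worm]

11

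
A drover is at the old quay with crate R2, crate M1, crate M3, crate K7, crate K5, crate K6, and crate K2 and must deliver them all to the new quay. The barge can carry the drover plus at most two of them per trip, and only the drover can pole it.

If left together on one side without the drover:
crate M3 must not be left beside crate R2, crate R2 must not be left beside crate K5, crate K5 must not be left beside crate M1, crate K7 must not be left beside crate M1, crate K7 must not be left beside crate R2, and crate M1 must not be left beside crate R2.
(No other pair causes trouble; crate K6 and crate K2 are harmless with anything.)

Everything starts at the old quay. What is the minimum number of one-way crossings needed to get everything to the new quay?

Counting alone: the drover can take at most 2 across per trip to the new quay, so moving all 7 needs at least 4 loaded trips out, with a return between consecutive ones — at least 7 crossings.
The safety rule pushes this higher. Following every safe sequence of crossings, the most of the 7 that can be at the new quay as the barge arrives there on crossings 7, 9 is 5, 6 respectively — never all 7.
So no plan with fewer than 11 crossings exists, and this one achieves 11:
1. Drover goes to the new quay with crate M1 and crate R2.  [the old quay: crate K2, crate K5, crate K6, crate K7, crate M3 | the new quay: crate M1, crate R2]
2. Drover goes back to the old quay with crate R2.  [the old quay: crate K2, crate K5, crate K6, crate K7, crate M3, crate R2 | the new quay: crate M1]
3. Drover goes to the new quay with crate M3 and crate R2.  [the old quay: crate K2, crate K5, crate K6, crate K7 | the new quay: crate M1, crate M3, crate R2]
4. Drover goes back to the old quay with crate R2.  [the old quay: crate K2, crate K5, crate K6, crate K7, crate R2 | the new quay: crate M1, crate M3]
5. Drover goes to the new quay with crate K6 and crate R2.  [the old quay: crate K2, crate K5, crate K7 | the new quay: crate K6, crate M1, crate M3, crate R2]
6. Drover goes back to the old quay with crate R2.  [the old quay: crate K2, crate K5, crate K7, crate R2 | the new quay: crate K6, crate M1, crate M3]
7. Drover goes to the new quay with crate K2 and crate R2.  [the old quay: crate K5, crate K7 | the new quay: crate K2, crate K6, crate M1, crate M3, crate R2]
8. Drover goes back to the old quay with crate R2.  [the old quay: crate K5, crate K7, crate R2 | the new quay: crate K2, crate K6, crate M1, crate M3]
9. Drover goes to the new quay with crate K5 and crate K7.  [the old quay: crate R2 | the new quay: crate K2, crate K5, crate K6, crate K7, crate M1, crate M3]
10. Drover goes back to the old quay with crate M1.  [the old quay: crate M1, crate R2 | the new quay: crate K2, crate K5, crate K6, crate K7, crate M3]
11. Drover goes to the new quay with crate M1 and crate R2.  [the old quay: — | the new quay: crate K2, crate K5, crate K6, crate K7, crate M1, crate M3, crate R2]

11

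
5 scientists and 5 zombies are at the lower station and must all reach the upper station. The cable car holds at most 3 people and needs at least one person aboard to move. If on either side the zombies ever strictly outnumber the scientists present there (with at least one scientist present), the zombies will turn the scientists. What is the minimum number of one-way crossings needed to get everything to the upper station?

11

Counting alone: each trip to the upper station takes at most 3 across and each return brings at least 1 back, so after t trips out (and t−1 returns) at most 3t − (t−1) of the 10 are across; that first reaches 10 at t = 5, so at least 9 crossings are needed.
The safety rule pushes this higher. Following every safe sequence of crossings, the most of the 10 that can be at the upper station as the cable car arrives there on crossing 9 is 9 — never all 10.
So no plan with fewer than 11 crossings exists, and this one achieves 11:
1. 2 zombies → the upper station.  (the lower station: 5S 3Z; the upper station: 0S 2Z)
2. 1 zombie ← the lower station.  (the lower station: 5S 4Z; the upper station: 0S 1Z)
3. 3 zombies → the upper station.  (the lower station: 5S 1Z; the upper station: 0S 4Z)
4. 1 zombie ← the lower station.  (the lower station: 5S 2Z; the upper station: 0S 3Z)
5. 3 scientists → the upper station.  (the lower station: 2S 2Z; the upper station: 3S 3Z)
6. 1 scientist and 1 zombie ← the lower station.  (the lower station: 3S 3Z; the upper station: 2S 2Z)
7. 3 scientists → the upper station.  (the lower station: 0S 3Z; the upper station: 5S 2Z)
8. 1 zombie ← the lower station.  (the lower station: 0S 4Z; the upper station: 5S 1Z)
9. 2 zombies → the upper station.  (the lower station: 0S 2Z; the upper station: 5S 3Z)
10. 1 zombie ← the lower station.  (the lower station: 0S 3Z; the upper station: 5S 2Z)
11. 3 zombies → the upper station.  (the lower station: 0S 0Z; the upper station: 5S 5Z)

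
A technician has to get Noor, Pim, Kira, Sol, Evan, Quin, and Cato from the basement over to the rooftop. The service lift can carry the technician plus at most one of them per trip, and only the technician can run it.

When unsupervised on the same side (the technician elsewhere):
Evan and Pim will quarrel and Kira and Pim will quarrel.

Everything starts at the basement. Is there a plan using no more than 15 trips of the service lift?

Yes — this plan uses 15 crossings (≤ 15):
1. Technician goes to the rooftop with Pim.  [the basement: Cato, Evan, Kira, Noor, Quin, Sol | the rooftop: Pim]
2. Technician goes back to the basement alone.  [the basement: Cato, Evan, Kira, Noor, Quin, Sol | the rooftop: Pim]
3. Technician goes to the rooftop with Noor.  [the basement: Cato, Evan, Kira, Quin, Sol | the rooftop: Noor, Pim]
4. Technician goes back to the basement alone.  [the basement: Cato, Evan, Kira, Quin, Sol | the rooftop: Noor, Pim]
5. Technician goes to the rooftop with Kira.  [the basement: Cato, Evan, Quin, Sol | the rooftop: Kira, Noor, Pim]
6. Technician goes back to the basement with Pim.  [the basement: Cato, Evan, Pim, Quin, Sol | the rooftop: Kira, Noor]
7. Technician goes to the rooftop with Evan.  [the basement: Cato, Pim, Quin, Sol | the rooftop: Evan, Kira, Noor]
8. Technician goes back to the basement alone.  [the basement: Cato, Pim, Quin, Sol | the rooftop: Evan, Kira, Noor]
9. Technician goes to the rooftop with Sol.  [the basement: Cato, Pim, Quin | the rooftop: Evan, Kira, Noor, Sol]
10. Technician goes back to the basement alone.  [the basement: Cato, Pim, Quin | the rooftop: Evan, Kira, Noor, Sol]
11. Technician goes to the rooftop with Quin.  [the basement: Cato, Pim | the rooftop: Evan, Kira, Noor, Quin, Sol]
12. Technician goes back to the basement alone.  [the basement: Cato, Pim | the rooftop: Evan, Kira, Noor, Quin, Sol]
13. Technician goes to the rooftop with Cato.  [the basement: Pim | the rooftop: Cato, Evan, Kira, Noor, Quin, Sol]
14. Technician goes back to the basement alone.  [the basement: Pim | the rooftop: Cato, Evan, Kira, Noor, Quin, Sol]
15. Technician goes to the rooftop with Pim.  [the basement: — | the rooftop: Cato, Evan, Kira, Noor, Pim, Quin, Sol]

Yes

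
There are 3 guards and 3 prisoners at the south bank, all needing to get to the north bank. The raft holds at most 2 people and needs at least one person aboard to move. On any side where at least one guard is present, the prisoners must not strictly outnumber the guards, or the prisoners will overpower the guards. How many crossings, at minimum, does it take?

11

Counting alone: each trip to the north bank takes at most 2 across and each return brings at least 1 back, so after t trips out (and t−1 returns) at most 2t − (t−1) of the 6 are across; that first reaches 6 at t = 5, so at least 9 crossings are needed.
The safety rule pushes this higher. Following every safe sequence of crossings, the most of the 6 that can be at the north bank as the raft arrives there on crossing 9 is 5 — never all 6.
So no plan with fewer than 11 crossings exists, and this one achieves 11:
1. 2 prisoners → the north bank.  (the south bank: 3G 1P; the north bank: 0G 2P)
2. 1 prisoner ← the south bank.  (the south bank: 3G 2P; the north bank: 0G 1P)
3. 2 prisoners → the north bank.  (the south bank: 3G 0P; the north bank: 0G 3P)
4. 1 prisoner ← the south bank.  (the south bank: 3G 1P; the north bank: 0G 2P)
5. 2 guards → the north bank.  (the south bank: 1G 1P; the north bank: 2G 2P)
6. 1 guard and 1 prisoner ← the south bank.  (the south bank: 2G 2P; the north bank: 1G 1P)
7. 2 guards → the north bank.  (the south bank: 0G 2P; the north bank: 3G 1P)
8. 1 prisoner ← the south bank.  (the south bank: 0G 3P; the north bank: 3G 0P)
9. 2 prisoners → the north bank.  (the south bank: 0G 1P; the north bank: 3G 2P)
10. 1 prisoner ← the south bank.  (the south bank: 0G 2P; the north bank: 3G 1P)
11. 2 prisoners → the north bank.  (the south bank: 0G 0P; the north bank: 3G 3P)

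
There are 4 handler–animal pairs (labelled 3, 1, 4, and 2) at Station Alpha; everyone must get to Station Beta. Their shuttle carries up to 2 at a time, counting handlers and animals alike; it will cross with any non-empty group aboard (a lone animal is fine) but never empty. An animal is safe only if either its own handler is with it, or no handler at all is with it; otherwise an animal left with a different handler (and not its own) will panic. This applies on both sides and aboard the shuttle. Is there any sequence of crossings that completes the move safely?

No

Following every safe sequence of crossings from the start, the most of the 8 that can be at Station Beta as the shuttle arrives there on crossings 1, 3, 5 is 2, 3, 4 respectively; the best ever achieved is 4 of 8.
From crossing 7 on, no configuration arises that was not already reachable earlier: only 44 distinct safe configurations (who is on which side, and where the shuttle is) can ever be reached, none of them has everyone across, and every continuation just revisits them. So no valid plan exists.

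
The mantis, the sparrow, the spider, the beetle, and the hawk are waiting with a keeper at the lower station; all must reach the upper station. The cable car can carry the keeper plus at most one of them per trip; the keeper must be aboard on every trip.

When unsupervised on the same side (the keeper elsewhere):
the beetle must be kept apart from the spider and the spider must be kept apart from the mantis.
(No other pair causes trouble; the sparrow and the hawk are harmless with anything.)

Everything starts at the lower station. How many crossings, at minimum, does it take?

11

Counting alone: the keeper can take at most 1 across per trip to the upper station, so moving all 5 needs at least 5 loaded trips out, with a return between consecutive ones — at least 9 crossings.
The safety rule pushes this higher. Following every safe sequence of crossings, the most of the 5 that can be at the upper station as the cable car arrives there on crossing 9 is 4 — never all 5.
So no plan with fewer than 11 crossings exists, and this one achieves 11:
1. Keeper goes to the upper station with the spider.
2. Keeper goes back to the lower station alone.
3. Keeper goes to the upper station with the mantis.
4. Keeper goes back to the lower station with the spider.
5. Keeper goes to the upper station with the beetle.
6. Keeper goes back to the lower station alone.
7. Keeper goes to the upper station with the sparrow.
8. Keeper goes back to the lower station alone.
9. Keeper goes to the upper station with the hawk.
10. Keeper goes back to the lower station alone.
11. Keeper goes to the upper station with the spider.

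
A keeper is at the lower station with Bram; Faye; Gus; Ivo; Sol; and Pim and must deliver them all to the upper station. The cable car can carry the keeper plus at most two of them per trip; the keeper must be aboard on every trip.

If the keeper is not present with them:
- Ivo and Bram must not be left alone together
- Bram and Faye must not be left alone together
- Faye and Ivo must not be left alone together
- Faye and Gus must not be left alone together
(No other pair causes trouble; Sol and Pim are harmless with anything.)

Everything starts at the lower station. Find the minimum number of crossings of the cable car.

Counting alone: the keeper can take at most 2 across per trip to the upper station, so moving all 6 needs at least 3 loaded trips out, with a return between consecutive ones — at least 5 crossings.
The safety rule pushes this higher. Following every safe sequence of crossings, the most of the 6 that can be at the upper station as the cable car arrives there on crossings 5, 7 is 4, 5 respectively — never all 6.
So no plan with fewer than 9 crossings exists, and this one achieves 9:
1. Keeper goes to the upper station with Bram and Faye.
2. Keeper goes back to the lower station with Bram.
3. Keeper goes to the upper station with Bram and Gus.
4. Keeper goes back to the lower station with Faye.
5. Keeper goes to the upper station with Faye and Sol.
6. Keeper goes back to the lower station with Faye.
7. Keeper goes to the upper station with Faye and Pim.
8. Keeper goes back to the lower station with Faye.
9. Keeper goes to the upper station with Faye and Ivo.

9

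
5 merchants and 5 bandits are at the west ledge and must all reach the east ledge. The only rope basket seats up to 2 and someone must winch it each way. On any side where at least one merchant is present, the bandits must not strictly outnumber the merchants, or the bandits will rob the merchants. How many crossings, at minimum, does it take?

Following every safe sequence of crossings from the start, the most of the 10 that can be at the east ledge as the rope basket arrives there on crossings 1, 3, 5, 7 is 2, 3, 4, 5 respectively; the best ever achieved is 5 of 10.
From crossing 9 on, no configuration arises that was not already reachable earlier: only 13 distinct safe configurations (who is on which side, and where the rope basket is) can ever be reached, none of them has everyone across, and every continuation just revisits them. They are: 0 merchants + 0 bandits across (rope basket back at the start); 0 merchants + 1 bandit across (rope basket there); 0 merchants + 1 bandit across (rope basket back at the start); 0 merchants + 2 bandits across (rope basket there); 0 merchants + 2 bandits across (rope basket back at the start); 0 merchants + 3 bandits across (rope basket there); 0 merchants + 3 bandits across (rope basket back at the start); 0 merchants + 4 bandits across (rope basket there); 0 merchants + 4 bandits across (rope basket back at the start); 0 merchants + 5 bandits across (rope basket there); 1 merchant + 1 bandit across (rope basket there); 1 merchant + 1 bandit across (rope basket back at the start); 2 merchants + 2 bandits across (rope basket there). So no valid plan exists.

impossible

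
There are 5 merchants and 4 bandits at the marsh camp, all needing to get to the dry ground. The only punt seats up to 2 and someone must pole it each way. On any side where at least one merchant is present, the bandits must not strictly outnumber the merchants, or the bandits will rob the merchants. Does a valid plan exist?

Yes

1. 2 bandits → the dry ground.  (the marsh camp: 5M 2B; the dry ground: 0M 2B)
2. 1 bandit ← the marsh camp.  (the marsh camp: 5M 3B; the dry ground: 0M 1B)
3. 2 bandits → the dry ground.  (the marsh camp: 5M 1B; the dry ground: 0M 3B)
4. 1 bandit ← the marsh camp.  (the marsh camp: 5M 2B; the dry ground: 0M 2B)
5. 2 merchants → the dry ground.  (the marsh camp: 3M 2B; the dry ground: 2M 2B)
6. 1 bandit ← the marsh camp.  (the marsh camp: 3M 3B; the dry ground: 2M 1B)
7. 1 merchant and 1 bandit → the dry ground.  (the marsh camp: 2M 2B; the dry ground: 3M 2B)
8. 1 merchant ← the marsh camp.  (the marsh camp: 3M 2B; the dry ground: 2M 2B)
9. 1 merchant and 1 bandit → the dry ground.  (the marsh camp: 2M 1B; the dry ground: 3M 3B)
10. 1 bandit ← the marsh camp.  (the marsh camp: 2M 2B; the dry ground: 3M 2B)
11. 1 merchant and 1 bandit → the dry ground.  (the marsh camp: 1M 1B; the dry ground: 4M 3B)
12. 1 merchant ← the marsh camp.  (the marsh camp: 2M 1B; the dry ground: 3M 3B)
13. 1 merchant and 1 bandit → the dry ground.  (the marsh camp: 1M 0B; the dry ground: 4M 4B)
14. 1 bandit ← the marsh camp.  (the marsh camp: 1M 1B; the dry ground: 4M 3B)
15. 1 merchant and 1 bandit → the dry ground.  (the marsh camp: 0M 0B; the dry ground: 5M 4B)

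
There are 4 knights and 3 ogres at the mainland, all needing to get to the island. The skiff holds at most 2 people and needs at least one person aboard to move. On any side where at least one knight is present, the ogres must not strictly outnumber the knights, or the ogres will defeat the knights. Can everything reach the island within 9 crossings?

Counting alone: each trip to the island takes at most 2 across and each return brings at least 1 back, so after t trips out (and t−1 returns) at most 2t − (t−1) of the 7 are across; that first reaches 7 at t = 6, so at least 11 crossings are needed.
Since 9 < 11, 9 crossings cannot be enough. (The shortest complete plan in fact takes 11:)
1. 2 ogres → the island.  (the mainland: 4K 1O; the island: 0K 2O)
2. 1 ogre ← the mainland.  (the mainland: 4K 2O; the island: 0K 1O)
3. 2 ogres → the island.  (the mainland: 4K 0O; the island: 0K 3O)
4. 1 ogre ← the mainland.  (the mainland: 4K 1O; the island: 0K 2O)
5. 2 knights → the island.  (the mainland: 2K 1O; the island: 2K 2O)
6. 1 ogre ← the mainland.  (the mainland: 2K 2O; the island: 2K 1O)
7. 1 knight and 1 ogre → the island.  (the mainland: 1K 1O; the island: 3K 2O)
8. 1 knight ← the mainland.  (the mainland: 2K 1O; the island: 2K 2O)
9. 1 knight and 1 ogre → the island.  (the mainland: 1K 0O; the island: 3K 3O)
10. 1 ogre ← the mainland.  (the mainland: 1K 1O; the island: 3K 2O)
11. 1 knight and 1 ogre → the island.  (the mainland: 0K 0O; the island: 4K 3O)

No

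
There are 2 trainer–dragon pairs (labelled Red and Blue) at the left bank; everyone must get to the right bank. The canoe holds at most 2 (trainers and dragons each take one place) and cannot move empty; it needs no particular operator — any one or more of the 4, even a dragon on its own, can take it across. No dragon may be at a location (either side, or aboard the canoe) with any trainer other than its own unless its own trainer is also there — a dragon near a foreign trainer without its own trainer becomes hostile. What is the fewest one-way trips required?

5

Counting alone: each trip to the right bank takes at most 2 across and each return brings at least 1 back, so after t trips out (and t−1 returns) at most 2t − (t−1) of the 4 are across; that first reaches 4 at t = 3, so at least 5 crossings are needed.
The plan below uses exactly 5 crossings, so it is optimal:
1. dragon Red and trainer Red cross → the right bank.
2. trainer Red crosses ← the left bank.
3. trainer Blue and trainer Red cross → the right bank.
4. trainer Blue crosses ← the left bank.
5. dragon Blue and trainer Blue cross → the right bank.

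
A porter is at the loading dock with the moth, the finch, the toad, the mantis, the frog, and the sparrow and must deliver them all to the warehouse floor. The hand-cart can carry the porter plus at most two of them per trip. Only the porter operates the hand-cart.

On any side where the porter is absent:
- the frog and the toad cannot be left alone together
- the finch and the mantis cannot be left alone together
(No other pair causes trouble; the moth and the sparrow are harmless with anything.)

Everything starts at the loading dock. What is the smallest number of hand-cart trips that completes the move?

Counting alone: the porter can take at most 2 across per trip to the warehouse floor, so moving all 6 needs at least 3 loaded trips out, with a return between consecutive ones — at least 5 crossings.
The plan below uses exactly 5 crossings, so it is optimal:
1. Porter goes to the warehouse floor with the finch and the toad.
2. Porter goes back to the loading dock alone.
3. Porter goes to the warehouse floor with the moth and the sparrow.
4. Porter goes back to the loading dock alone.
5. Porter goes to the warehouse floor with the frog and the mantis.

5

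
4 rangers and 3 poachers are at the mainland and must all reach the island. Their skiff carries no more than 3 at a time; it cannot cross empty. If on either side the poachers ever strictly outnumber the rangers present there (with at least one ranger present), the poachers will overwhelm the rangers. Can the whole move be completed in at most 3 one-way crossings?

No

Counting alone: each trip to the island takes at most 3 across and each return brings at least 1 back, so after t trips out (and t−1 returns) at most 3t − (t−1) of the 7 are across; that first reaches 7 at t = 3, so at least 5 crossings are needed.
Since 3 < 5, 3 crossings cannot be enough. (The shortest complete plan in fact takes 5:)
1. 3 poachers → the island.  (the mainland: 4R 0P; the island: 0R 3P)
2. 1 poacher ← the mainland.  (the mainland: 4R 1P; the island: 0R 2P)
3. 3 rangers → the island.  (the mainland: 1R 1P; the island: 3R 2P)
4. 1 ranger ← the mainland.  (the mainland: 2R 1P; the island: 2R 2P)
5. 2 rangers and 1 poacher → the island.  (the mainland: 0R 0P; the island: 4R 3P)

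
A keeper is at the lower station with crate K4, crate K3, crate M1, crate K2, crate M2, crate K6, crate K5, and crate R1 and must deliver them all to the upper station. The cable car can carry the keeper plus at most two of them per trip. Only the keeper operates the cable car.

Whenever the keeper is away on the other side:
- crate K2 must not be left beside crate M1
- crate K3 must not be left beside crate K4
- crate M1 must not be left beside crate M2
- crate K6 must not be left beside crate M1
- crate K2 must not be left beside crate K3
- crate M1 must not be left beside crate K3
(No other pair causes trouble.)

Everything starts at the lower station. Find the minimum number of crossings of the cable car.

13

Counting alone: the keeper can take at most 2 across per trip to the upper station, so moving all 8 needs at least 4 loaded trips out, with a return between consecutive ones — at least 7 crossings.
The safety rule pushes this higher. Following every safe sequence of crossings, the most of the 8 that can be at the upper station as the cable car arrives there on crossings 7, 9, 11 is 5, 6, 7 respectively — never all 8.
So no plan with fewer than 13 crossings exists, and this one achieves 13:
1. Keeper goes to the upper station with crate K3 and crate M1.  [the lower station: crate K2, crate K4, crate K5, crate K6, crate M2, crate R1 | the upper station: crate K3, crate M1]
2. Keeper goes back to the lower station with crate K3.  [the lower station: crate K2, crate K3, crate K4, crate K5, crate K6, crate M2, crate R1 | the upper station: crate M1]
3. Keeper goes to the upper station with crate K3 and crate K4.  [the lower station: crate K2, crate K5, crate K6, crate M2, crate R1 | the upper station: crate K3, crate K4, crate M1]
4. Keeper goes back to the lower station with crate K3.  [the lower station: crate K2, crate K3, crate K5, crate K6, crate M2, crate R1 | the upper station: crate K4, crate M1]
5. Keeper goes to the upper station with crate K3 and crate K5.  [the lower station: crate K2, crate K6, crate M2, crate R1 | the upper station: crate K3, crate K4, crate K5, crate M1]
6. Keeper goes back to the lower station with crate K3.  [the lower station: crate K2, crate K3, crate K6, crate M2, crate R1 | the upper station: crate K4, crate K5, crate M1]
7. Keeper goes to the upper station with crate K3 and crate R1.  [the lower station: crate K2, crate K6, crate M2 | the upper station: crate K3, crate K4, crate K5, crate M1, crate R1]
8. Keeper goes back to the lower station with crate K3.  [the lower station: crate K2, crate K3, crate K6, crate M2 | the upper station: crate K4, crate K5, crate M1, crate R1]
9. Keeper goes to the upper station with crate K2 and crate M2.  [the lower station: crate K3, crate K6 | the upper station: crate K2, crate K4, crate K5, crate M1, crate M2, crate R1]
10. Keeper goes back to the lower station with crate M1.  [the lower station: crate K3, crate K6, crate M1 | the upper station: crate K2, crate K4, crate K5, crate M2, crate R1]
11. Keeper goes to the upper station with crate K3 and crate K6.  [the lower station: crate M1 | the upper station: crate K2, crate K3, crate K4, crate K5, crate K6, crate M2, crate R1]
12. Keeper goes back to the lower station with crate K3.  [the lower station: crate K3, crate M1 | the upper station: crate K2, crate K4, crate K5, crate K6, crate M2, crate R1]
13. Keeper goes to the upper station with crate K3 and crate M1.  [the lower station: — | the upper station: crate K2, crate K3, crate K4, crate K5, crate K6, crate M1, crate M2, crate R1]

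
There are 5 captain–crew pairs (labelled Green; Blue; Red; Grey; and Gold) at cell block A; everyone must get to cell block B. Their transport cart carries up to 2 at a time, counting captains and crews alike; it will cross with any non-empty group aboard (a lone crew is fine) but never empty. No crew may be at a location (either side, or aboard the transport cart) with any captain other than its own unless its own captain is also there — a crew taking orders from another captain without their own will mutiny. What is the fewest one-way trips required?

impossible

Following every safe sequence of crossings from the start, the most of the 10 that can be at cell block B as the transport cart arrives there on crossings 1, 3, 5, 7 is 2, 3, 4, 5 respectively; the best ever achieved is 5 of 10.
From crossing 9 on, no configuration arises that was not already reachable earlier: only 82 distinct safe configurations (who is on which side, and where the transport cart is) can ever be reached, none of them has everyone across, and every continuation just revisits them. So no valid plan exists.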